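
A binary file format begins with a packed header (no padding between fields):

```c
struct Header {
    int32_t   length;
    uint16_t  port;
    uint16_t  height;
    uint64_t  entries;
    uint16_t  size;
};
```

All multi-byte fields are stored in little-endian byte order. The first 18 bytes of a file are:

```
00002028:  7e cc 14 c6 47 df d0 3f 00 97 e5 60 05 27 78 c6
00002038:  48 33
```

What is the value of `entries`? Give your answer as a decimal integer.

14301223520768988928

`entries` follows `length` (4 B), `port` (2 B), `height` (2 B), so it starts at offset 4 + 2 + 2 = 8 and occupies 8 bytes.
Bytes at offsets 8..15: 00 97 E5 60 05 27 78 C6.
Little-endian: lowest address holds the least-significant byte.
Reassemble most-significant byte first: C6 78 27 05 60 E5 97 00 → 0xC678270560E59700.
0xC678270560E59700 = 14301223520768988928.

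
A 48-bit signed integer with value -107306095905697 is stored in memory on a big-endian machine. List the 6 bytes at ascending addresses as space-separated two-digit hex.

9E 67 DA 45 74 5F

Two's complement of -107306095905697 in 48 bits: 107306095905697 = 0x619825BA8BA1; invert → 0x9E67DA45745E; add 1 → 0x9E67DA45745F.
Split into bytes (most-significant first): 9E 67 DA 45 74 5F.
Big-endian: lowest address holds the most-significant byte.
So the memory order matches the most-significant-first order: 9E 67 DA 45 74 5F.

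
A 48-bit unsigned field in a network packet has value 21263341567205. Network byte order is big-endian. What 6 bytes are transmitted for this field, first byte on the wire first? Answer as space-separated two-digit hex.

13 56 C1 EB BC E5

21263341567205 in hexadecimal, padded to 48 bits, is 0x1356C1EBBCE5.
Split into bytes (most-significant first): 13 56 C1 EB BC E5.
Big-endian: lowest address holds the most-significant byte.
So the memory order matches the most-significant-first order: 13 56 C1 EB BC E5.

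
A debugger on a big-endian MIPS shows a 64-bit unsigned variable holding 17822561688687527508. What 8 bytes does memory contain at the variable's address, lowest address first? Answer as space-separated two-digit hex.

F7 56 75 6D 89 B4 C6 54

17822561688687527508 in hexadecimal, padded to 64 bits, is 0xF756756D89B4C654.
Split into bytes (most-significant first): F7 56 75 6D 89 B4 C6 54.
Big-endian stores the most-significant byte at the lowest address.
So the memory order matches the most-significant-first order: F7 56 75 6D 89 B4 C6 54.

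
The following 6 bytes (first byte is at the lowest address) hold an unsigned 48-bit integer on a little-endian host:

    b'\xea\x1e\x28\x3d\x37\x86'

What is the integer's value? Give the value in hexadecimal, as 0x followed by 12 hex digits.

In little-endian order the low byte comes first in memory.
Reassemble most-significant byte first: 86 37 3D 28 1E EA → 0x86373D281EEA.

0x86373D281EEA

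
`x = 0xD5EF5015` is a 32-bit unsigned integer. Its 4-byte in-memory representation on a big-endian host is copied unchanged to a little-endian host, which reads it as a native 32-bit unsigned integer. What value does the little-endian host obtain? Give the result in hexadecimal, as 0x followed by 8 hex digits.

Stored big-endian, the bytes at ascending addresses are D5 EF 50 15.
Read back as little-endian, the first byte is least significant, giving 0x1550EFD5.

0x1550EFD5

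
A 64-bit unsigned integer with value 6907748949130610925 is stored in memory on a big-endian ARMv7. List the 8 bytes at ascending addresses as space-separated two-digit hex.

5F DD 41 12 06 82 08 ED

6907748949130610925 in hexadecimal, padded to 64 bits, is 0x5FDD4112068208ED.
Split into bytes (most-significant first): 5F DD 41 12 06 82 08 ED.
Big-endian: lowest address holds the most-significant byte.
So the memory order matches the most-significant-first order: 5F DD 41 12 06 82 08 ED.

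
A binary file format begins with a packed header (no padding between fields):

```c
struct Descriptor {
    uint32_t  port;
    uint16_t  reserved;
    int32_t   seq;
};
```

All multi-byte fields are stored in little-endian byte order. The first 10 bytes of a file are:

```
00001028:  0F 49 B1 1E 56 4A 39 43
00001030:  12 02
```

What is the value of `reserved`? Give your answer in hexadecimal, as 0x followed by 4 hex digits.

0x4A56

`reserved` follows `port` (4 bytes), so it starts at byte offset 4 and occupies 2 bytes.
Bytes at offsets 4..5: 56 4A.
In little-endian order the low byte comes first in memory.
Reassemble most-significant byte first: 4A 56 → 0x4A56.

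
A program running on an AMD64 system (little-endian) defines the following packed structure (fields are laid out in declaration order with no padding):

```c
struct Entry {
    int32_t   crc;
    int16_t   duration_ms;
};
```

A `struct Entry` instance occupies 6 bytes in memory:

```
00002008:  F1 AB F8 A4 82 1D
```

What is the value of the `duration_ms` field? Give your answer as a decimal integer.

7554

`duration_ms` follows `crc` (4 bytes), so it starts at byte offset 4 and occupies 2 bytes.
Bytes at offsets 4..5: 82 1D.
In little-endian order the low byte comes first in memory.
Reassemble most-significant byte first: 1D 82 → 0x1D82.
0x1D82 = 7554.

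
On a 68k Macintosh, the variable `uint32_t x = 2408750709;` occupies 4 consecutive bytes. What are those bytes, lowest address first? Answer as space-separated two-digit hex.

2408750709 in hexadecimal, padded to 32 bits, is 0x8F929E75.
Split into bytes (most-significant first): 8F 92 9E 75.
Big-endian: lowest address holds the most-significant byte.
So the memory order matches the most-significant-first order: 8F 92 9E 75.

8F 92 9E 75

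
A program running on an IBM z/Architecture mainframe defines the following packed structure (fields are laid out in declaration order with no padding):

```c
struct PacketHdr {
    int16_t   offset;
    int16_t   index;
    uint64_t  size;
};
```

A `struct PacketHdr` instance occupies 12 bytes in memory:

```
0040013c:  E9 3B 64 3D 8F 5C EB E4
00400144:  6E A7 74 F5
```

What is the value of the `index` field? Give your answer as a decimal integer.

`index` follows `offset` (2 bytes), so it starts at byte offset 2 and occupies 2 bytes.
Bytes at offsets 2..3: 64 3D.
Big-endian stores the most-significant byte at the lowest address.
The bytes are already most-significant first: 0x643D.
0x643D = 25661.

25661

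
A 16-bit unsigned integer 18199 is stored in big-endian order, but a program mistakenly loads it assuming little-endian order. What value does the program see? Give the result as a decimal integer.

5959

18199 in 16-bit hexadecimal is 0x4717.
Stored big-endian, the bytes at ascending addresses are 47 17.
Read back as little-endian, the first byte is least significant, giving 0x1747.
0x1747 = 5959.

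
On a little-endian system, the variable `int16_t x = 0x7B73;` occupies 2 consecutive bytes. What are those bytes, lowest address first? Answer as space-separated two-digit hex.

Split into bytes (most-significant first): 7B 73.
In little-endian order the low byte comes first in memory.
So at ascending addresses the bytes are 73 7B.

73 7B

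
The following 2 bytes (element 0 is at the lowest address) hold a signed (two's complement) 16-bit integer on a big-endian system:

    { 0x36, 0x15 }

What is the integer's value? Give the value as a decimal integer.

Big-endian: lowest address holds the most-significant byte.
The bytes are already most-significant first: 0x3615.
0x3615 = 13845.

13845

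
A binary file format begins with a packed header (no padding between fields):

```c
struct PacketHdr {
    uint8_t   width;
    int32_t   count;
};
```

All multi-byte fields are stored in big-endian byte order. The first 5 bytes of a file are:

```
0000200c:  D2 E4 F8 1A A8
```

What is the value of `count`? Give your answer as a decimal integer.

-453502296

`count` follows `width` (1 byte), so it starts at byte offset 1 and occupies 4 bytes.
Bytes at offsets 1..4: E4 F8 1A A8.
Big-endian stores the most-significant byte at the lowest address.
The bytes are already most-significant first: 0xE4F81AA8.
Top bit is set, so as a signed 32-bit value this is 0xE4F81AA8 − 2^32 = -453502296.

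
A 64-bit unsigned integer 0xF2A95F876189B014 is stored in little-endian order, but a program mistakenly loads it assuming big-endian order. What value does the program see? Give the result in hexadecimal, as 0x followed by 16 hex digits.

Stored little-endian, the bytes at ascending addresses are 14 B0 89 61 87 5F A9 F2.
Read back as big-endian, the last byte is least significant, giving 0x14B08961875FA9F2.

0x14B08961875FA9F2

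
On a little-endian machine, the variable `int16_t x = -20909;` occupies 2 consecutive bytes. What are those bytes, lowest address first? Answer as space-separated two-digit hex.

53 AE

Two's complement of -20909 in 16 bits: 20909 = 0x51AD; invert → 0xAE52; add 1 → 0xAE53.
Split into bytes (most-significant first): AE 53.
In little-endian order the low byte comes first in memory.
So at ascending addresses the bytes are 53 AE.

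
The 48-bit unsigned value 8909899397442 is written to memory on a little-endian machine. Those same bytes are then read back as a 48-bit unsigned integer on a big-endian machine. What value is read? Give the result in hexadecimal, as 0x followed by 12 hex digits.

0x4279637F1A08

8909899397442 in 48-bit hexadecimal is 0x081A7F637942.
Stored little-endian, the bytes at ascending addresses are 42 79 63 7F 1A 08.
Read back as big-endian, the last byte is least significant, giving 0x4279637F1A08.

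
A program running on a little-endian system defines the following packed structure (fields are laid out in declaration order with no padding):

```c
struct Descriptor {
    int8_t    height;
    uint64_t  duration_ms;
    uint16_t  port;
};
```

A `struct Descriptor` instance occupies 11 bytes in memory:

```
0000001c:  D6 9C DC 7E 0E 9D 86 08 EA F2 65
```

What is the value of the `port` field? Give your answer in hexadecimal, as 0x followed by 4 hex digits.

`port` follows `height` (1 B), `duration_ms` (8 B), so it starts at offset 1 + 8 = 9 and occupies 2 bytes.
Bytes at offsets 9..10: F2 65.
Little-endian stores the least-significant byte at the lowest address.
Reassemble most-significant byte first: 65 F2 → 0x65F2.

0x65F2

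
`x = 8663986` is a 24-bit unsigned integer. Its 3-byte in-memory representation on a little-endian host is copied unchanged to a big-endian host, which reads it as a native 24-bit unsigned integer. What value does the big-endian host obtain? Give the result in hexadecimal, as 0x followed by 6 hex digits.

8663986 in 24-bit hexadecimal is 0x8433B2.
Stored little-endian, the bytes at ascending addresses are B2 33 84.
Read back as big-endian, the last byte is least significant, giving 0xB23384.

0xB23384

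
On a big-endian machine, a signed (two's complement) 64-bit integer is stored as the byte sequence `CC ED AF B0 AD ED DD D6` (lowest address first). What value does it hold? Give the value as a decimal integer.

Big-endian: lowest address holds the most-significant byte.
The bytes are already most-significant first: 0xCCEDAFB0ADEDDDD6.
Top bit is set, so as a signed 64-bit value this is 0xCCEDAFB0ADEDDDD6 − 2^64 = -3680092147124675114.

-3680092147124675114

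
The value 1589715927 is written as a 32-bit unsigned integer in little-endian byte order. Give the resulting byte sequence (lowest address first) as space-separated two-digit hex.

1589715927 in hexadecimal, padded to 32 bits, is 0x5EC123D7.
Split into bytes (most-significant first): 5E C1 23 D7.
In little-endian order the low byte comes first in memory.
So at ascending addresses the bytes are D7 23 C1 5E.

D7 23 C1 5E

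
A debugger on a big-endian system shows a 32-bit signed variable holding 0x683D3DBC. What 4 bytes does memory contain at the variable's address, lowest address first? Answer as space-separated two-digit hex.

68 3D 3D BC

Split into bytes (most-significant first): 68 3D 3D BC.
In big-endian order the high byte comes first in memory.
So the memory order matches the most-significant-first order: 68 3D 3D BC.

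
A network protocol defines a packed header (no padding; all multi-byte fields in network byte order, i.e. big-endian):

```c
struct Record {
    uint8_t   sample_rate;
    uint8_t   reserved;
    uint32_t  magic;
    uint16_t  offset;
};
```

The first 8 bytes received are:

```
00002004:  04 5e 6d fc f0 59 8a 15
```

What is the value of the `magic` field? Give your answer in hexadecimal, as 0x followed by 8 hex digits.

0x6DFCF059

`magic` follows `sample_rate` (1 B), `reserved` (1 B), so it starts at offset 1 + 1 = 2 and occupies 4 bytes.
Bytes at offsets 2..5: 6D FC F0 59.
Big-endian: lowest address holds the most-significant byte.
The bytes are already most-significant first: 0x6DFCF059.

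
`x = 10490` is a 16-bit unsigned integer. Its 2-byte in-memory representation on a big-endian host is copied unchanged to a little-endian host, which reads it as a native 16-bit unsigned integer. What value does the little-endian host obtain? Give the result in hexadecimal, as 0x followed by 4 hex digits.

0xFA28

10490 in 16-bit hexadecimal is 0x28FA.
Stored big-endian, the bytes at ascending addresses are 28 FA.
Read back as little-endian, the first byte is least significant, giving 0xFA28.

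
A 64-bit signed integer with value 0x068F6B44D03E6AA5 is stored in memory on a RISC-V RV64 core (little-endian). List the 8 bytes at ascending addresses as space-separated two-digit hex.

Split into bytes (most-significant first): 06 8F 6B 44 D0 3E 6A A5.
Little-endian: lowest address holds the least-significant byte.
So at ascending addresses the bytes are A5 6A 3E D0 44 6B 8F 06.

A5 6A 3E D0 44 6B 8F 06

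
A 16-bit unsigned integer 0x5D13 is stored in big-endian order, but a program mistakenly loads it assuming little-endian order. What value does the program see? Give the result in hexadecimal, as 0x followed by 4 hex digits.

Stored big-endian, the bytes at ascending addresses are 5D 13.
Read back as little-endian, the first byte is least significant, giving 0x135D.

0x135D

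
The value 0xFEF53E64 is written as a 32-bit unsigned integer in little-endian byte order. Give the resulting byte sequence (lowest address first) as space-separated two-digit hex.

64 3E F5 FE

Split into bytes (most-significant first): FE F5 3E 64.
In little-endian order the low byte comes first in memory.
So at ascending addresses the bytes are 64 3E F5 FE.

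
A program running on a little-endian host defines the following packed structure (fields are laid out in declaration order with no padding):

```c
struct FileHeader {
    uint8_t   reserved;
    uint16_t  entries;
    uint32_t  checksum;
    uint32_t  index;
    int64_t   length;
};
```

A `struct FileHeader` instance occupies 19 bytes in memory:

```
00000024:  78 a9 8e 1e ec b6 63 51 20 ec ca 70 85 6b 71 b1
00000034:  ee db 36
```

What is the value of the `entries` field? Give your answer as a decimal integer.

36521

`entries` follows `reserved` (1 byte), so it starts at byte offset 1 and occupies 2 bytes.
Bytes at offsets 1..2: A9 8E.
Little-endian stores the least-significant byte at the lowest address.
Reassemble most-significant byte first: 8E A9 → 0x8EA9.
0x8EA9 = 36521.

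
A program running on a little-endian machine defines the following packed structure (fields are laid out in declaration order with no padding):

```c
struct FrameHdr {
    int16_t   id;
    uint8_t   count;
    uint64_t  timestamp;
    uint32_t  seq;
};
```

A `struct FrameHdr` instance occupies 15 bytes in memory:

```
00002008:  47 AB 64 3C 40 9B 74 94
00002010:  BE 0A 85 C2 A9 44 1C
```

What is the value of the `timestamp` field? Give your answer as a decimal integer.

9586684301632290876

`timestamp` follows `id` (2 B), `count` (1 B), so it starts at offset 2 + 1 = 3 and occupies 8 bytes.
Bytes at offsets 3..10: 3C 40 9B 74 94 BE 0A 85.
Little-endian stores the least-significant byte at the lowest address.
Reassemble most-significant byte first: 85 0A BE 94 74 9B 40 3C → 0x850ABE94749B403C.
0x850ABE94749B403C = 9586684301632290876.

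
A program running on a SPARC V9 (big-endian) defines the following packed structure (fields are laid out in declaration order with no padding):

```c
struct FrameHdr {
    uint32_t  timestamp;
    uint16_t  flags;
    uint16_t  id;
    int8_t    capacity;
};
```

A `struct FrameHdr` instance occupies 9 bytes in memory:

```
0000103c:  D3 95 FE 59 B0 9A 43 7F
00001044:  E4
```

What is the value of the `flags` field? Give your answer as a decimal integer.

`flags` follows `timestamp` (4 bytes), so it starts at byte offset 4 and occupies 2 bytes.
Bytes at offsets 4..5: B0 9A.
Big-endian stores the most-significant byte at the lowest address.
The bytes are already most-significant first: 0xB09A.
0xB09A = 45210.

45210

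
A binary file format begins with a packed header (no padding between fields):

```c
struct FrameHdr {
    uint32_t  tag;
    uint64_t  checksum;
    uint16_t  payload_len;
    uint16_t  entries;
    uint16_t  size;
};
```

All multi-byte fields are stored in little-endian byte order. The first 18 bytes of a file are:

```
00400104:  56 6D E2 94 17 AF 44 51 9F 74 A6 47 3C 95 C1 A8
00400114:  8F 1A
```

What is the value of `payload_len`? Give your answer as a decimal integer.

`payload_len` follows `tag` (4 B), `checksum` (8 B), so it starts at offset 4 + 8 = 12 and occupies 2 bytes.
Bytes at offsets 12..13: 3C 95.
Little-endian stores the least-significant byte at the lowest address.
Reassemble most-significant byte first: 95 3C → 0x953C.
0x953C = 38204.

38204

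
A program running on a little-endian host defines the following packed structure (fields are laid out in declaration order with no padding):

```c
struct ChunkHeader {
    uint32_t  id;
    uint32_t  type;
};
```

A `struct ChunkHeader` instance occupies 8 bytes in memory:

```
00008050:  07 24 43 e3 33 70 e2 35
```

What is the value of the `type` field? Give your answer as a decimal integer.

904032307

`type` follows `id` (4 bytes), so it starts at byte offset 4 and occupies 4 bytes.
Bytes at offsets 4..7: 33 70 E2 35.
In little-endian order the low byte comes first in memory.
Reassemble most-significant byte first: 35 E2 70 33 → 0x35E27033.
0x35E27033 = 904032307.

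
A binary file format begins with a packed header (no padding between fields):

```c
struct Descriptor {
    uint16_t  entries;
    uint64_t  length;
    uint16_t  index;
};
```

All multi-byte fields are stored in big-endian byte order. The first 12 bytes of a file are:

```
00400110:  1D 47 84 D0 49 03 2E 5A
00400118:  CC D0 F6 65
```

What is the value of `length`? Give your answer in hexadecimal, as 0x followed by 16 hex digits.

0x84D049032E5ACCD0

`length` follows `entries` (2 bytes), so it starts at byte offset 2 and occupies 8 bytes.
Bytes at offsets 2..9: 84 D0 49 03 2E 5A CC D0.
Big-endian: lowest address holds the most-significant byte.
The bytes are already most-significant first: 0x84D049032E5ACCD0.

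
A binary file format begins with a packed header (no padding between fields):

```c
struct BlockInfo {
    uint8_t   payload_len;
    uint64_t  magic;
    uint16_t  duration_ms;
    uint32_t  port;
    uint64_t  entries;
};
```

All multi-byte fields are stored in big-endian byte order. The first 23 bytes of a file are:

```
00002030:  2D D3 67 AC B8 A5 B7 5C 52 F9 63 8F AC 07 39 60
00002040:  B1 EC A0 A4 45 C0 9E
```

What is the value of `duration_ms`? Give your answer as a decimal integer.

63843

`duration_ms` follows `payload_len` (1 B), `magic` (8 B), so it starts at offset 1 + 8 = 9 and occupies 2 bytes.
Bytes at offsets 9..10: F9 63.
Big-endian: lowest address holds the most-significant byte.
The bytes are already most-significant first: 0xF963.
0xF963 = 63843.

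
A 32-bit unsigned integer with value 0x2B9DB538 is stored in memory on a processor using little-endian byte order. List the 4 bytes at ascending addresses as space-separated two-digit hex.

38 B5 9D 2B

Split into bytes (most-significant first): 2B 9D B5 38.
Little-endian: lowest address holds the least-significant byte.
So at ascending addresses the bytes are 38 B5 9D 2B.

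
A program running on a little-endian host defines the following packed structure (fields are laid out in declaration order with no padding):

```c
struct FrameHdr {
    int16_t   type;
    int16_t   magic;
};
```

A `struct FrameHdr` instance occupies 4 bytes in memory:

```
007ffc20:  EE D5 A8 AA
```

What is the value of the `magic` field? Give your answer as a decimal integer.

`magic` follows `type` (2 bytes), so it starts at byte offset 2 and occupies 2 bytes.
Bytes at offsets 2..3: A8 AA.
Little-endian: lowest address holds the least-significant byte.
Reassemble most-significant byte first: AA A8 → 0xAAA8.
Top bit is set, so as a signed 16-bit value this is 0xAAA8 − 2^16 = -21848.

-21848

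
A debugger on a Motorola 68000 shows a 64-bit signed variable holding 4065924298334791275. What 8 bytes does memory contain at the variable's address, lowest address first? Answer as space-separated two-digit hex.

4065924298334791275 in hexadecimal, padded to 64 bits, is 0x386D109B6DDFE66B.
Split into bytes (most-significant first): 38 6D 10 9B 6D DF E6 6B.
Big-endian stores the most-significant byte at the lowest address.
So the memory order matches the most-significant-first order: 38 6D 10 9B 6D DF E6 6B.

38 6D 10 9B 6D DF E6 6B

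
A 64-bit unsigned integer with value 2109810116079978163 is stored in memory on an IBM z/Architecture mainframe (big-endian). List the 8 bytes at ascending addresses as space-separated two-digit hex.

1D 47 8D 1F 50 79 06 B3

2109810116079978163 in hexadecimal, padded to 64 bits, is 0x1D478D1F507906B3.
Split into bytes (most-significant first): 1D 47 8D 1F 50 79 06 B3.
Big-endian stores the most-significant byte at the lowest address.
So the memory order matches the most-significant-first order: 1D 47 8D 1F 50 79 06 B3.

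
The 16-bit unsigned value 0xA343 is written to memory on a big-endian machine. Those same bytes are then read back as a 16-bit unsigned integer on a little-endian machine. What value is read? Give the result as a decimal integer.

Stored big-endian, the bytes at ascending addresses are A3 43.
Read back as little-endian, the first byte is least significant, giving 0x43A3.
0x43A3 = 17315.

17315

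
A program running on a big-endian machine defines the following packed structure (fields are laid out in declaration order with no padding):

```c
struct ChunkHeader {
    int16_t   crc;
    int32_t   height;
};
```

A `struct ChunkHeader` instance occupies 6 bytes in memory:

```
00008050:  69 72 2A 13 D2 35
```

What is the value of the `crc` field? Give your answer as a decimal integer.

26994

`crc` is the first field, at byte offset 0, occupying 2 bytes.
Bytes at offsets 0..1: 69 72.
Big-endian stores the most-significant byte at the lowest address.
The bytes are already most-significant first: 0x6972.
0x6972 = 26994.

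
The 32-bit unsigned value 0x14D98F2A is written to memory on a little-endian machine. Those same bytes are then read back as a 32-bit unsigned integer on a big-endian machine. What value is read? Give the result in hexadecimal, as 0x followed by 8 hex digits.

Stored little-endian, the bytes at ascending addresses are 2A 8F D9 14.
Read back as big-endian, the last byte is least significant, giving 0x2A8FD914.

0x2A8FD914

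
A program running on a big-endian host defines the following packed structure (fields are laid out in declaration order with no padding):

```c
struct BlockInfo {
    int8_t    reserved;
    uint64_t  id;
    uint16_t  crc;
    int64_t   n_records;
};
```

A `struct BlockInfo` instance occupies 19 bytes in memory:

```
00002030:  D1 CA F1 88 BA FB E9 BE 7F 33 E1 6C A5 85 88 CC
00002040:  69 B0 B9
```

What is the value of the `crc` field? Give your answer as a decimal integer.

13281

`crc` follows `reserved` (1 B), `id` (8 B), so it starts at offset 1 + 8 = 9 and occupies 2 bytes.
Bytes at offsets 9..10: 33 E1.
In big-endian order the high byte comes first in memory.
The bytes are already most-significant first: 0x33E1.
0x33E1 = 13281.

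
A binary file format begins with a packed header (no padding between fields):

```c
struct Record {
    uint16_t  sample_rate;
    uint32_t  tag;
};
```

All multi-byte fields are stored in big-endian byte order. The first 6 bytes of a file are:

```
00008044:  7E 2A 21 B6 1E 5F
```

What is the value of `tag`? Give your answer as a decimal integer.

565583455

`tag` follows `sample_rate` (2 bytes), so it starts at byte offset 2 and occupies 4 bytes.
Bytes at offsets 2..5: 21 B6 1E 5F.
Big-endian: lowest address holds the most-significant byte.
The bytes are already most-significant first: 0x21B61E5F.
0x21B61E5F = 565583455.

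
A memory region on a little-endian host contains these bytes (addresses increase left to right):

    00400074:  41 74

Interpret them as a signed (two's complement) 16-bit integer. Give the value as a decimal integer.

In little-endian order the low byte comes first in memory.
Reassemble most-significant byte first: 74 41 → 0x7441.
0x7441 = 29761.

29761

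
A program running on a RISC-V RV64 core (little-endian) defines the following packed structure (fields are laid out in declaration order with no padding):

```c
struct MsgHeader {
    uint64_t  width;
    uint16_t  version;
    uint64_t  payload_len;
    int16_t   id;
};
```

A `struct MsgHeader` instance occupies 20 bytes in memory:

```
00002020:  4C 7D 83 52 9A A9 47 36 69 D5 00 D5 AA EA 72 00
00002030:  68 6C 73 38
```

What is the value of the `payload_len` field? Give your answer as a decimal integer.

`payload_len` follows `width` (8 B), `version` (2 B), so it starts at offset 8 + 2 = 10 and occupies 8 bytes.
Bytes at offsets 10..17: 00 D5 AA EA 72 00 68 6C.
In little-endian order the low byte comes first in memory.
Reassemble most-significant byte first: 6C 68 00 72 EA AA D5 00 → 0x6C680072EAAAD500.
0x6C680072EAAAD500 = 7811494047237461248.

7811494047237461248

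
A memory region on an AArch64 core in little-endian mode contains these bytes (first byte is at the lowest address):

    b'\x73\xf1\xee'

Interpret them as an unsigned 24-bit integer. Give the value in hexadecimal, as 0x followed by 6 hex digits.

Little-endian stores the least-significant byte at the lowest address.
Reassemble most-significant byte first: EE F1 73 → 0xEEF173.

0xEEF173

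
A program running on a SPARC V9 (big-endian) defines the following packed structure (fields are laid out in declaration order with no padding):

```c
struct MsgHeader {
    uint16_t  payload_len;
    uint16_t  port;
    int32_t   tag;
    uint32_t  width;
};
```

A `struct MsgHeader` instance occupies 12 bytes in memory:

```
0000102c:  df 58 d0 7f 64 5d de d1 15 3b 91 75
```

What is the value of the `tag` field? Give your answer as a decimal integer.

1683873489

`tag` follows `payload_len` (2 B), `port` (2 B), so it starts at offset 2 + 2 = 4 and occupies 4 bytes.
Bytes at offsets 4..7: 64 5D DE D1.
In big-endian order the high byte comes first in memory.
The bytes are already most-significant first: 0x645DDED1.
0x645DDED1 = 1683873489.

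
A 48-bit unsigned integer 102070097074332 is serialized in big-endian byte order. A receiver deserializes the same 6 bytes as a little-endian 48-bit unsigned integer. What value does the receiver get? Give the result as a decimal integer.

172455285740892

102070097074332 in 48-bit hexadecimal is 0x5CD50BE0D89C.
Stored big-endian, the bytes at ascending addresses are 5C D5 0B E0 D8 9C.
Read back as little-endian, the first byte is least significant, giving 0x9CD8E00BD55C.
0x9CD8E00BD55C = 172455285740892.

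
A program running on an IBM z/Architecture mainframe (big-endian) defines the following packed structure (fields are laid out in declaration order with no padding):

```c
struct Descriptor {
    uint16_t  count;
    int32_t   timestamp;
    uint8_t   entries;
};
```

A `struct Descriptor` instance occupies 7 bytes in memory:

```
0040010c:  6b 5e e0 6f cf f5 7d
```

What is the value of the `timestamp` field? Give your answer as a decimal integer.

`timestamp` follows `count` (2 bytes), so it starts at byte offset 2 and occupies 4 bytes.
Bytes at offsets 2..5: E0 6F CF F5.
Big-endian: lowest address holds the most-significant byte.
The bytes are already most-significant first: 0xE06FCFF5.
Top bit is set, so as a signed 32-bit value this is 0xE06FCFF5 − 2^32 = -529543179.

-529543179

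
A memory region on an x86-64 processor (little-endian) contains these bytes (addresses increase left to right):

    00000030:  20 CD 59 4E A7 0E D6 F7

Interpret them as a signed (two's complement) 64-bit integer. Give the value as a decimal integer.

Little-endian: lowest address holds the least-significant byte.
Reassemble most-significant byte first: F7 D6 0E A7 4E 59 CD 20 → 0xF7D60EA74E59CD20.
Top bit is set, so as a signed 64-bit value this is 0xF7D60EA74E59CD20 − 2^64 = -588266589588435680.

-588266589588435680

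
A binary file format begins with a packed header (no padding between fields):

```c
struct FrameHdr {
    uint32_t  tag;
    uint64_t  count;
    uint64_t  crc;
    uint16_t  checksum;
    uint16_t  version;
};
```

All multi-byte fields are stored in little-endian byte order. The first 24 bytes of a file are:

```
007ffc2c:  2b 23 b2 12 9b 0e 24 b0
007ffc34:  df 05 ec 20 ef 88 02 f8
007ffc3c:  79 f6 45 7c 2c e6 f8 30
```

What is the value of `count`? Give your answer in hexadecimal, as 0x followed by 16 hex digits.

`count` follows `tag` (4 bytes), so it starts at byte offset 4 and occupies 8 bytes.
Bytes at offsets 4..11: 9B 0E 24 B0 DF 05 EC 20.
In little-endian order the low byte comes first in memory.
Reassemble most-significant byte first: 20 EC 05 DF B0 24 0E 9B → 0x20EC05DFB0240E9B.

0x20EC05DFB0240E9B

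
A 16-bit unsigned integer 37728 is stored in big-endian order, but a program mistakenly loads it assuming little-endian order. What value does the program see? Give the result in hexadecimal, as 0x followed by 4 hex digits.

0x6093

37728 in 16-bit hexadecimal is 0x9360.
Stored big-endian, the bytes at ascending addresses are 93 60.
Read back as little-endian, the first byte is least significant, giving 0x6093.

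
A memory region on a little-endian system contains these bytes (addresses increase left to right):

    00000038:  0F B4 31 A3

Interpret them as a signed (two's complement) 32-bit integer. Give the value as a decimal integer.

Little-endian: lowest address holds the least-significant byte.
Reassemble most-significant byte first: A3 31 B4 0F → 0xA331B40F.
Top bit is set, so as a signed 32-bit value this is 0xA331B40F − 2^32 = -1557023729.

-1557023729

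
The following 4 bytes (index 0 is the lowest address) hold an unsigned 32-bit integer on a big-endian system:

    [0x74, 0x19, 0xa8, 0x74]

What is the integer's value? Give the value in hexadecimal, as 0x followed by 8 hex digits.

In big-endian order the high byte comes first in memory.
The bytes are already most-significant first: 0x7419A874.

0x7419A874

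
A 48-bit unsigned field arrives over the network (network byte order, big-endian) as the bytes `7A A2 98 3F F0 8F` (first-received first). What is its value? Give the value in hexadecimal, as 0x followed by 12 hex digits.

0x7AA2983FF08F

Big-endian: lowest address holds the most-significant byte.
The bytes are already most-significant first: 0x7AA2983FF08F.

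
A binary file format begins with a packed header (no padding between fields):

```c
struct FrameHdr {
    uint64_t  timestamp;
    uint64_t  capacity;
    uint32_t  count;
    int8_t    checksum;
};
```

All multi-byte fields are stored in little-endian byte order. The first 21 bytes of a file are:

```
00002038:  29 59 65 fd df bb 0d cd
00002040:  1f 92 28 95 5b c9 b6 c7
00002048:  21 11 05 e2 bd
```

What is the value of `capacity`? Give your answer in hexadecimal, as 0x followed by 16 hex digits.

0xC7B6C95B9528921F

`capacity` follows `timestamp` (8 bytes), so it starts at byte offset 8 and occupies 8 bytes.
Bytes at offsets 8..15: 1F 92 28 95 5B C9 B6 C7.
In little-endian order the low byte comes first in memory.
Reassemble most-significant byte first: C7 B6 C9 5B 95 28 92 1F → 0xC7B6C95B9528921F.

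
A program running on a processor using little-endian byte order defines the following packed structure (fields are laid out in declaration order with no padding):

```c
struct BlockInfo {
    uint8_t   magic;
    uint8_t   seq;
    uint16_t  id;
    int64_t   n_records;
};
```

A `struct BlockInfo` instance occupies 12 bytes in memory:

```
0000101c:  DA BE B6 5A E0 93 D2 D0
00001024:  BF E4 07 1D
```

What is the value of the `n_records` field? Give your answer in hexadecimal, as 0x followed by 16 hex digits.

0x1D07E4BFD0D293E0

`n_records` follows `magic` (1 B), `seq` (1 B), `id` (2 B), so it starts at offset 1 + 1 + 2 = 4 and occupies 8 bytes.
Bytes at offsets 4..11: E0 93 D2 D0 BF E4 07 1D.
Little-endian stores the least-significant byte at the lowest address.
Reassemble most-significant byte first: 1D 07 E4 BF D0 D2 93 E0 → 0x1D07E4BFD0D293E0.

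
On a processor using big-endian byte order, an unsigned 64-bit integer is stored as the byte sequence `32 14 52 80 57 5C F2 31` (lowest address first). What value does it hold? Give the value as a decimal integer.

Big-endian stores the most-significant byte at the lowest address.
The bytes are already most-significant first: 0x32145280575CF231.
0x32145280575CF231 = 3608599912605610545.

3608599912605610545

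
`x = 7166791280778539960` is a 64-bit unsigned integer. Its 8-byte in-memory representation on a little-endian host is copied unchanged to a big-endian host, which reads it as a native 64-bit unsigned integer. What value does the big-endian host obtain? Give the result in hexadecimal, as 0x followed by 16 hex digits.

7166791280778539960 in 64-bit hexadecimal is 0x63758EB2D62BF3B8.
Stored little-endian, the bytes at ascending addresses are B8 F3 2B D6 B2 8E 75 63.
Read back as big-endian, the last byte is least significant, giving 0xB8F32BD6B28E7563.

0xB8F32BD6B28E7563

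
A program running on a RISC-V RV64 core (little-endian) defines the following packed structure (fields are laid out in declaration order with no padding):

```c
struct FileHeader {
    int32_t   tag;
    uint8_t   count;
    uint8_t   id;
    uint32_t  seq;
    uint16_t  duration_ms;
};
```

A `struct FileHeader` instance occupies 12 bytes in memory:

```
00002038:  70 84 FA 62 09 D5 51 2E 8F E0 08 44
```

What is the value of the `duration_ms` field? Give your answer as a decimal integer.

`duration_ms` follows `tag` (4 B), `count` (1 B), `id` (1 B), `seq` (4 B), so it starts at offset 4 + 1 + 1 + 4 = 10 and occupies 2 bytes.
Bytes at offsets 10..11: 08 44.
In little-endian order the low byte comes first in memory.
Reassemble most-significant byte first: 44 08 → 0x4408.
0x4408 = 17416.

17416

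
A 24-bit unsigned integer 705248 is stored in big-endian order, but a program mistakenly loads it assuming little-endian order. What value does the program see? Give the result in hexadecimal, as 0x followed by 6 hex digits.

705248 in 24-bit hexadecimal is 0x0AC2E0.
Stored big-endian, the bytes at ascending addresses are 0A C2 E0.
Read back as little-endian, the first byte is least significant, giving 0xE0C20A.

0xE0C20A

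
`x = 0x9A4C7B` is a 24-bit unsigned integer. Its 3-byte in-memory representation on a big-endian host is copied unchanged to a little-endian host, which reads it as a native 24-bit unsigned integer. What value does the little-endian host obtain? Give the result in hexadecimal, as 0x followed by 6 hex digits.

0x7B4C9A

Stored big-endian, the bytes at ascending addresses are 9A 4C 7B.
Read back as little-endian, the first byte is least significant, giving 0x7B4C9A.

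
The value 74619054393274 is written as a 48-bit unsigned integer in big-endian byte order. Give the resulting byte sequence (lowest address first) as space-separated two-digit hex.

43 DD 9A 3B 07 BA

74619054393274 in hexadecimal, padded to 48 bits, is 0x43DD9A3B07BA.
Split into bytes (most-significant first): 43 DD 9A 3B 07 BA.
Big-endian stores the most-significant byte at the lowest address.
So the memory order matches the most-significant-first order: 43 DD 9A 3B 07 BA.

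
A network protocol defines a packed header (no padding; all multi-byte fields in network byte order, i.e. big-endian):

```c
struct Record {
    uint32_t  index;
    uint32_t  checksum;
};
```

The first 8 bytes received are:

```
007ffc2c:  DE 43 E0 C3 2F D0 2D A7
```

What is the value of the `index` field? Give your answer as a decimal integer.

3728990403

`index` is the first field, at byte offset 0, occupying 4 bytes.
Bytes at offsets 0..3: DE 43 E0 C3.
Big-endian: lowest address holds the most-significant byte.
The bytes are already most-significant first: 0xDE43E0C3.
0xDE43E0C3 = 3728990403.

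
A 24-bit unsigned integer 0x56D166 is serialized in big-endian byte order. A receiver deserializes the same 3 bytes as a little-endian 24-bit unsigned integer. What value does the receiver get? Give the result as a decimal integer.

Stored big-endian, the bytes at ascending addresses are 56 D1 66.
Read back as little-endian, the first byte is least significant, giving 0x66D156.
0x66D156 = 6738262.

6738262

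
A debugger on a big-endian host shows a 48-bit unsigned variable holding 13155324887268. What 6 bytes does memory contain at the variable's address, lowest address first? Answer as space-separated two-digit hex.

13155324887268 in hexadecimal, padded to 48 bits, is 0x0BF6F67780E4.
Split into bytes (most-significant first): 0B F6 F6 77 80 E4.
Big-endian: lowest address holds the most-significant byte.
So the memory order matches the most-significant-first order: 0B F6 F6 77 80 E4.

0B F6 F6 77 80 E4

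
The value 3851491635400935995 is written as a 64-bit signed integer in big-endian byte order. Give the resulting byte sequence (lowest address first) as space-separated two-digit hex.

3851491635400935995 in hexadecimal, padded to 64 bits, is 0x35733F3C7F760A3B.
Split into bytes (most-significant first): 35 73 3F 3C 7F 76 0A 3B.
Big-endian stores the most-significant byte at the lowest address.
So the memory order matches the most-significant-first order: 35 73 3F 3C 7F 76 0A 3B.

35 73 3F 3C 7F 76 0A 3B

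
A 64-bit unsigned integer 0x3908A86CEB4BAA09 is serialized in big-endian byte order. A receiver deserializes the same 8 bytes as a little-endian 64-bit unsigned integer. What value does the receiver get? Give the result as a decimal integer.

696452566894512185

Stored big-endian, the bytes at ascending addresses are 39 08 A8 6C EB 4B AA 09.
Read back as little-endian, the first byte is least significant, giving 0x09AA4BEB6CA80839.
0x09AA4BEB6CA80839 = 696452566894512185.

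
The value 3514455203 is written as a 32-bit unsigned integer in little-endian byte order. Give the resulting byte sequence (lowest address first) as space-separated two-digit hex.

3514455203 in hexadecimal, padded to 32 bits, is 0xD17A54A3.
Split into bytes (most-significant first): D1 7A 54 A3.
In little-endian order the low byte comes first in memory.
So at ascending addresses the bytes are A3 54 7A D1.

A3 54 7A D1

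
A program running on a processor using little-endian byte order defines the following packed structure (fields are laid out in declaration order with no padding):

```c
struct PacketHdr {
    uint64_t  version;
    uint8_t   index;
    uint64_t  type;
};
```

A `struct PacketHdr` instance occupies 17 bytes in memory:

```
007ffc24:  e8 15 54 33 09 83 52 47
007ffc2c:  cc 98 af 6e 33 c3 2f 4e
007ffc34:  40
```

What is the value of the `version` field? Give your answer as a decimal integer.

`version` is the first field, at byte offset 0, occupying 8 bytes.
Bytes at offsets 0..7: E8 15 54 33 09 83 52 47.
Little-endian: lowest address holds the least-significant byte.
Reassemble most-significant byte first: 47 52 83 09 33 54 15 E8 → 0x47528309335415E8.
0x47528309335415E8 = 5139314200322250216.

5139314200322250216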